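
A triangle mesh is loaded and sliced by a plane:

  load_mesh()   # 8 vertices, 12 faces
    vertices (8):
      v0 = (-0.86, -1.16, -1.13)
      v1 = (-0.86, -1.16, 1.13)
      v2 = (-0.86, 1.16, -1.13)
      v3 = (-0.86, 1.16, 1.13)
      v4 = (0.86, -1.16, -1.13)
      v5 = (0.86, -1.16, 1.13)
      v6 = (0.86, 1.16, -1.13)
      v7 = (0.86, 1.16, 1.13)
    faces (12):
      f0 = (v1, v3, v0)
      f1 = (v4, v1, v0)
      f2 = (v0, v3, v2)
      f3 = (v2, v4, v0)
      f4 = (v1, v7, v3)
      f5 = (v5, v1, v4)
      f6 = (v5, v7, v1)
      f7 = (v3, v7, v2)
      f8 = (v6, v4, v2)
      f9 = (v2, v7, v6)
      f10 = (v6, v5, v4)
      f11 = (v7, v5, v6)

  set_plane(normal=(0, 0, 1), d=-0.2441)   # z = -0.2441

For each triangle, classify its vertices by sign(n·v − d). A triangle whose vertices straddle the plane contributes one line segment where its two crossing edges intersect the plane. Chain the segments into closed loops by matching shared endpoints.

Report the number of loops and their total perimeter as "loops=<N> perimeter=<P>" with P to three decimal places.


loops=1 perimeter=8.080

Straddling triangles (8 of 12):
  (v1,v3,v0) [++-] → (-0.86, -0.250581, -0.2441)–(-0.86, -1.16, -0.2441)  len=0.9094
  (v4,v1,v0) [-+-] → (0.185775, -1.16, -0.2441)–(-0.86, -1.16, -0.2441)  len=1.0458
  (v0,v3,v2) [-+-] → (-0.86, -0.250581, -0.2441)–(-0.86, 1.16, -0.2441)  len=1.4106
  (v5,v1,v4) [++-] → (0.185775, -1.16, -0.2441)–(0.86, -1.16, -0.2441)  len=0.6742
  (v3,v7,v2) [++-] → (-0.185775, 1.16, -0.2441)–(-0.86, 1.16, -0.2441)  len=0.6742
  (v2,v7,v6) [-+-] → (-0.185775, 1.16, -0.2441)–(0.86, 1.16, -0.2441)  len=1.0458
  (v6,v5,v4) [-+-] → (0.86, 0.250581, -0.2441)–(0.86, -1.16, -0.2441)  len=1.4106
  (v7,v5,v6) [++-] → (0.86, 0.250581, -0.2441)–(0.86, 1.16, -0.2441)  len=0.9094

Chained into 1 loop(s):
  loop 1: 8 segments, perimeter = 8.0800
Total perimeter = 8.080


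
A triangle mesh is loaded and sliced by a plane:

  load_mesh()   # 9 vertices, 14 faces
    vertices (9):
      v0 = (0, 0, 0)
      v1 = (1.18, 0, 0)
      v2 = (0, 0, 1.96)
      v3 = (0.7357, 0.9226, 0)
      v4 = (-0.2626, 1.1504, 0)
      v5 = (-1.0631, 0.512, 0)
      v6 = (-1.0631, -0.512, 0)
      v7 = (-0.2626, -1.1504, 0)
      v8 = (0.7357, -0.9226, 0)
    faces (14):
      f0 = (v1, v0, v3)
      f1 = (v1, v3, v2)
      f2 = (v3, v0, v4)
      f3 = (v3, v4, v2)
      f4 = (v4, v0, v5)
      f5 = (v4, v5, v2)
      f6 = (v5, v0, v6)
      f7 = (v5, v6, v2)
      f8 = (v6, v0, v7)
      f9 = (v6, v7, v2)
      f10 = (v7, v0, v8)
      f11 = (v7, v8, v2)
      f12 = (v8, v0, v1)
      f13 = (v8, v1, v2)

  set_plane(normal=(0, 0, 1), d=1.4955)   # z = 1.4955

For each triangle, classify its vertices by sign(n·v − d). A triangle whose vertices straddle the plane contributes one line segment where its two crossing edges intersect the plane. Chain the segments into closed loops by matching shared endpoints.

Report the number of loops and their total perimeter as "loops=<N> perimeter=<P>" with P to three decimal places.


loops=1 perimeter=1.699

Straddling triangles (7 of 14):
  (v1,v3,v2) [--+] → (0.174353, 0.218647, 1.4955)–(0.279648, 0, 1.4955)  len=0.2427
  (v3,v4,v2) [--+] → (-0.0622335, 0.272633, 1.4955)–(0.174353, 0.218647, 1.4955)  len=0.2427
  (v4,v5,v2) [--+] → (-0.251944, 0.121339, 1.4955)–(-0.0622335, 0.272633, 1.4955)  len=0.2427
  (v5,v6,v2) [--+] → (-0.251944, -0.121339, 1.4955)–(-0.251944, 0.121339, 1.4955)  len=0.2427
  (v6,v7,v2) [--+] → (-0.0622335, -0.272633, 1.4955)–(-0.251944, -0.121339, 1.4955)  len=0.2427
  (v7,v8,v2) [--+] → (0.174353, -0.218647, 1.4955)–(-0.0622335, -0.272633, 1.4955)  len=0.2427
  (v8,v1,v2) [--+] → (0.279648, 0, 1.4955)–(0.174353, -0.218647, 1.4955)  len=0.2427

Chained into 1 loop(s):
  loop 1: 7 segments, perimeter = 1.6987
Total perimeter = 1.699


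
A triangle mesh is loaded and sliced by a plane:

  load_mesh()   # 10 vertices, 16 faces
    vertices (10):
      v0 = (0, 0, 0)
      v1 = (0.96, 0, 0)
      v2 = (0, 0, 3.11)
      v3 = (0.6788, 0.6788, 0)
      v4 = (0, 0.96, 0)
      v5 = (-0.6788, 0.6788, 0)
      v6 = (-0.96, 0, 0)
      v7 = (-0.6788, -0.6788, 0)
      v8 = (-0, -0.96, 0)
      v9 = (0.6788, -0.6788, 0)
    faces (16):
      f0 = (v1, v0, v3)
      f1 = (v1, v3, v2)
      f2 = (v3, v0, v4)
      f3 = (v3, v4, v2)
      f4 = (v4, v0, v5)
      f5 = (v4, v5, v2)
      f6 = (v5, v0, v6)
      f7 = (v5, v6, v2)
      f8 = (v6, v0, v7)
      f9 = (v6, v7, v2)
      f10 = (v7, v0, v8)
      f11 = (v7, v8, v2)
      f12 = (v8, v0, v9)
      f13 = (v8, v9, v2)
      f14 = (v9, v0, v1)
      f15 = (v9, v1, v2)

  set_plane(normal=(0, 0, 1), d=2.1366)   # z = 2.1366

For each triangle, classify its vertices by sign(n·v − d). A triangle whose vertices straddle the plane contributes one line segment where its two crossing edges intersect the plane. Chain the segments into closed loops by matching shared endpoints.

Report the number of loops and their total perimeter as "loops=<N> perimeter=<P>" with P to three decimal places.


Straddling triangles (8 of 16):
  (v1,v3,v2) [--+] → (0.212458, 0.212458, 2.1366)–(0.300471, 0, 2.1366)  len=0.2300
  (v3,v4,v2) [--+] → (0, 0.300471, 2.1366)–(0.212458, 0.212458, 2.1366)  len=0.2300
  (v4,v5,v2) [--+] → (-0.212458, 0.212458, 2.1366)–(0, 0.300471, 2.1366)  len=0.2300
  (v5,v6,v2) [--+] → (-0.300471, 0, 2.1366)–(-0.212458, 0.212458, 2.1366)  len=0.2300
  (v6,v7,v2) [--+] → (-0.212458, -0.212458, 2.1366)–(-0.300471, 0, 2.1366)  len=0.2300
  (v7,v8,v2) [--+] → (0, -0.300471, 2.1366)–(-0.212458, -0.212458, 2.1366)  len=0.2300
  (v8,v9,v2) [--+] → (0.212458, -0.212458, 2.1366)–(0, -0.300471, 2.1366)  len=0.2300
  (v9,v1,v2) [--+] → (0.300471, 0, 2.1366)–(0.212458, -0.212458, 2.1366)  len=0.2300

Chained into 1 loop(s):
  loop 1: 8 segments, perimeter = 1.8397
Total perimeter = 1.840

loops=1 perimeter=1.840


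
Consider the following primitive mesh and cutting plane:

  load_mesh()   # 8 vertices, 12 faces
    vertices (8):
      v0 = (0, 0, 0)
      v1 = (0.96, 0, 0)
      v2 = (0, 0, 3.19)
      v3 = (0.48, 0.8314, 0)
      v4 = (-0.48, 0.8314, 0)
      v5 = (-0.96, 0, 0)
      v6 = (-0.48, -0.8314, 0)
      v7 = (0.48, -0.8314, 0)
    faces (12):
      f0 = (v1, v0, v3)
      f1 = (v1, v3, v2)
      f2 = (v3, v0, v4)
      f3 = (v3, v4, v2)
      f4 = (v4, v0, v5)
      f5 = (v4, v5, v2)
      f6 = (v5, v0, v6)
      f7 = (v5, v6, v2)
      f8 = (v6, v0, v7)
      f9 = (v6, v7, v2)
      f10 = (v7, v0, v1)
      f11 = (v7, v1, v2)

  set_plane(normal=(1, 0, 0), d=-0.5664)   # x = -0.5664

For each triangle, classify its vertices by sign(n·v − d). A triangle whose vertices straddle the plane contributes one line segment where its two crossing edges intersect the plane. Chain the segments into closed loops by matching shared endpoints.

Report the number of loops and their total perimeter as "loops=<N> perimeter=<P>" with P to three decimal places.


Straddling triangles (4 of 12):
  (v4,v0,v5) [++-] → (-0.5664, 0, 0)–(-0.5664, 0.681748, 0)  len=0.6817
  (v4,v5,v2) [+-+] → (-0.5664, 0.681748, 0)–(-0.5664, 0, 1.3079)  len=1.4749
  (v5,v0,v6) [-++] → (-0.5664, 0, 0)–(-0.5664, -0.681748, 0)  len=0.6817
  (v5,v6,v2) [-++] → (-0.5664, -0.681748, 0)–(-0.5664, 0, 1.3079)  len=1.4749

Chained into 1 loop(s):
  loop 1: 4 segments, perimeter = 4.3133
Total perimeter = 4.313

loops=1 perimeter=4.313


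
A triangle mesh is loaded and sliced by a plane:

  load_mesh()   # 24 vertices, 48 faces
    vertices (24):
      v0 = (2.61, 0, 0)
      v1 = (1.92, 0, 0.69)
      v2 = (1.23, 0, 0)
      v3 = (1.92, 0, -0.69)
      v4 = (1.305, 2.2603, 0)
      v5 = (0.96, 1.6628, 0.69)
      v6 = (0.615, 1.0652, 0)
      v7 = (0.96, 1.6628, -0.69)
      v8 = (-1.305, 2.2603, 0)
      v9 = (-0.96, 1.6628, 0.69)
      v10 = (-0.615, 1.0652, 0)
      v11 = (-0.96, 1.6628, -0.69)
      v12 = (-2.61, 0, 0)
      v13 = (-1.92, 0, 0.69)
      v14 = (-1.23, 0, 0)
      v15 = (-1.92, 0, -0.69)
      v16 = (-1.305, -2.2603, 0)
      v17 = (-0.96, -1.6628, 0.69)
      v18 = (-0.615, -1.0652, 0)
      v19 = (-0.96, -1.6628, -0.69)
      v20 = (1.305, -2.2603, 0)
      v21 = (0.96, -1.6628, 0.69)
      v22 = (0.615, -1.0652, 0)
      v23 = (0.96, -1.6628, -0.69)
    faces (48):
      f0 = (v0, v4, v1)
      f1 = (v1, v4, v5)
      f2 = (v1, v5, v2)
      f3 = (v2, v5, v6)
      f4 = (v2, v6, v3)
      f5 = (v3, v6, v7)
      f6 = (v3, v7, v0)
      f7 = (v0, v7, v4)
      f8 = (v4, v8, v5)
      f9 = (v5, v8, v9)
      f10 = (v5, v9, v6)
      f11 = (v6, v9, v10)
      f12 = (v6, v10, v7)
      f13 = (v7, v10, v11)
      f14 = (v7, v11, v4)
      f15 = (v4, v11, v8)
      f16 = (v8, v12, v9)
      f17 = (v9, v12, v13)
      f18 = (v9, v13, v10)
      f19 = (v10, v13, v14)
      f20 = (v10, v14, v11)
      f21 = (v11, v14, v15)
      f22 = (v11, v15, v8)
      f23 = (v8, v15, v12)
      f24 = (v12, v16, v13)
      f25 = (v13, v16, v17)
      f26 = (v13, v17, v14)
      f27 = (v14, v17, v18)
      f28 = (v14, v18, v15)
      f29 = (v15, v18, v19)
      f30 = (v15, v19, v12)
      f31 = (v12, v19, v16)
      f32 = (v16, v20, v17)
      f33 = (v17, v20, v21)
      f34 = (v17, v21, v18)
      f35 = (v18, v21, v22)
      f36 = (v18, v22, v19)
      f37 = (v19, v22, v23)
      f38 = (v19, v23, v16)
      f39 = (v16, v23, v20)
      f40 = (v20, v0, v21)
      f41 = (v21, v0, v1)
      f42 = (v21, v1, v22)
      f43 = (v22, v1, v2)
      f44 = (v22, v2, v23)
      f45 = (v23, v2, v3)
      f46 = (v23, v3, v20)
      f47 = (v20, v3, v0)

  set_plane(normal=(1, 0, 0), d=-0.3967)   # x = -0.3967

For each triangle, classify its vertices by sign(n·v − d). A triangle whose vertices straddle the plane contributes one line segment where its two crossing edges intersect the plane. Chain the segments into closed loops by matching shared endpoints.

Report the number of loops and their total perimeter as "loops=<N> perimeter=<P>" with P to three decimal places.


Straddling triangles (16 of 48):
  (v4,v8,v5) [+-+] → (-0.3967, 2.2603, 0)–(-0.3967, 2.02069, 0.276701)  len=0.3660
  (v5,v8,v9) [+--] → (-0.3967, 2.02069, 0.276701)–(-0.3967, 1.6628, 0.69)  len=0.5467
  (v5,v9,v6) [+-+] → (-0.3967, 1.6628, 0.69)–(-0.3967, 1.44907, 0.443221)  len=0.3265
  (v6,v9,v10) [+--] → (-0.3967, 1.44907, 0.443221)–(-0.3967, 1.0652, 0)  len=0.5863
  (v6,v10,v7) [+-+] → (-0.3967, 1.0652, 0)–(-0.3967, 1.14803, -0.0956362)  len=0.1265
  (v7,v10,v11) [+--] → (-0.3967, 1.14803, -0.0956362)–(-0.3967, 1.6628, -0.69)  len=0.7863
  (v7,v11,v4) [+-+] → (-0.3967, 1.6628, -0.69)–(-0.3967, 1.8114, -0.518399)  len=0.2270
  (v4,v11,v8) [+--] → (-0.3967, 1.8114, -0.518399)–(-0.3967, 2.2603, 0)  len=0.6857
  (v16,v20,v17) [-+-] → (-0.3967, -2.2603, 0)–(-0.3967, -1.8114, 0.518399)  len=0.6857
  (v17,v20,v21) [-++] → (-0.3967, -1.8114, 0.518399)–(-0.3967, -1.6628, 0.69)  len=0.2270
  (v17,v21,v18) [-+-] → (-0.3967, -1.6628, 0.69)–(-0.3967, -1.14803, 0.0956362)  len=0.7863
  (v18,v21,v22) [-++] → (-0.3967, -1.14803, 0.0956362)–(-0.3967, -1.0652, 0)  len=0.1265
  (v18,v22,v19) [-+-] → (-0.3967, -1.0652, 0)–(-0.3967, -1.44907, -0.443221)  len=0.5863
  (v19,v22,v23) [-++] → (-0.3967, -1.44907, -0.443221)–(-0.3967, -1.6628, -0.69)  len=0.3265
  (v19,v23,v16) [-+-] → (-0.3967, -1.6628, -0.69)–(-0.3967, -2.02069, -0.276701)  len=0.5467
  (v16,v23,v20) [-++] → (-0.3967, -2.02069, -0.276701)–(-0.3967, -2.2603, 0)  len=0.3660

Chained into 2 loop(s):
  loop 1: 8 segments, perimeter = 3.6511
  loop 2: 8 segments, perimeter = 3.6511
Total perimeter = 7.302

loops=2 perimeter=7.302


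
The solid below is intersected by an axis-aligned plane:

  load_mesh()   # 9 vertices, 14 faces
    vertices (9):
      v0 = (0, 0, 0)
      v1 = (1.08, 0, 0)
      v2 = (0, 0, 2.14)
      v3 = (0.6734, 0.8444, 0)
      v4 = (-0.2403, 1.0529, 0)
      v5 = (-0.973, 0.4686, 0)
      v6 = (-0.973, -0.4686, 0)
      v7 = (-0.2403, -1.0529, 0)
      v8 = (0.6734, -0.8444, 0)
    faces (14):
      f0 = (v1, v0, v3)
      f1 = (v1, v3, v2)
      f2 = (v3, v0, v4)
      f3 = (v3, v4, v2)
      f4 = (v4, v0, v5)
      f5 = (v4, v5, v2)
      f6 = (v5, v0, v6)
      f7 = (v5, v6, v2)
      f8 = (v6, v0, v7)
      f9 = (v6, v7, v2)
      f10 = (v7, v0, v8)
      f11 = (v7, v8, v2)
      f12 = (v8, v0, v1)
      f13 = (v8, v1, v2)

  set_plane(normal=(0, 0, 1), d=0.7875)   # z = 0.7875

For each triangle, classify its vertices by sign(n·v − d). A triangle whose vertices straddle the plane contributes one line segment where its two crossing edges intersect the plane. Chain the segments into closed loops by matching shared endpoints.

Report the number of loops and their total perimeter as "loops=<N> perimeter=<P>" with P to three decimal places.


Straddling triangles (7 of 14):
  (v1,v3,v2) [--+] → (0.425595, 0.533669, 0.7875)–(0.68257, 0, 0.7875)  len=0.5923
  (v3,v4,v2) [--+] → (-0.151872, 0.665443, 0.7875)–(0.425595, 0.533669, 0.7875)  len=0.5923
  (v4,v5,v2) [--+] → (-0.614945, 0.29616, 0.7875)–(-0.151872, 0.665443, 0.7875)  len=0.5923
  (v5,v6,v2) [--+] → (-0.614945, -0.29616, 0.7875)–(-0.614945, 0.29616, 0.7875)  len=0.5923
  (v6,v7,v2) [--+] → (-0.151872, -0.665443, 0.7875)–(-0.614945, -0.29616, 0.7875)  len=0.5923
  (v7,v8,v2) [--+] → (0.425595, -0.533669, 0.7875)–(-0.151872, -0.665443, 0.7875)  len=0.5923
  (v8,v1,v2) [--+] → (0.68257, 0, 0.7875)–(0.425595, -0.533669, 0.7875)  len=0.5923

Chained into 1 loop(s):
  loop 1: 7 segments, perimeter = 4.1462
Total perimeter = 4.146

loops=1 perimeter=4.146


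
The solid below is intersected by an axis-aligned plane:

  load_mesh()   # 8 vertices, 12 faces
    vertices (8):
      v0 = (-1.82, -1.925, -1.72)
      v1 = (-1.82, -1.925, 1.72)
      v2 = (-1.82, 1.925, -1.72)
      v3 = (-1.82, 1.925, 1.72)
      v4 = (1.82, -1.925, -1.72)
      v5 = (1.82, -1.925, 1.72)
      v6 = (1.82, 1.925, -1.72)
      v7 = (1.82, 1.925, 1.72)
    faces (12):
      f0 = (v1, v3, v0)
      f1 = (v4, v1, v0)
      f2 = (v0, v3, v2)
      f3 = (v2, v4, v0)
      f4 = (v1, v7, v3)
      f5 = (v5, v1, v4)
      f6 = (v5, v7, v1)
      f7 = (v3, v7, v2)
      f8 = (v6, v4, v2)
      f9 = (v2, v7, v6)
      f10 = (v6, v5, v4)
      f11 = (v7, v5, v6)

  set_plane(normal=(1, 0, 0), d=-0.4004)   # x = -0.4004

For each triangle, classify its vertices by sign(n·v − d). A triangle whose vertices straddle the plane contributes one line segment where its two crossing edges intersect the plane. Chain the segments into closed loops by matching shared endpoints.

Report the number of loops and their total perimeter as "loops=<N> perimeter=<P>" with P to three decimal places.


loops=1 perimeter=14.580

Straddling triangles (8 of 12):
  (v4,v1,v0) [+--] → (-0.4004, -1.925, 0.3784)–(-0.4004, -1.925, -1.72)  len=2.0984
  (v2,v4,v0) [-+-] → (-0.4004, 0.4235, -1.72)–(-0.4004, -1.925, -1.72)  len=2.3485
  (v1,v7,v3) [-+-] → (-0.4004, -0.4235, 1.72)–(-0.4004, 1.925, 1.72)  len=2.3485
  (v5,v1,v4) [+-+] → (-0.4004, -1.925, 1.72)–(-0.4004, -1.925, 0.3784)  len=1.3416
  (v5,v7,v1) [++-] → (-0.4004, -0.4235, 1.72)–(-0.4004, -1.925, 1.72)  len=1.5015
  (v3,v7,v2) [-+-] → (-0.4004, 1.925, 1.72)–(-0.4004, 1.925, -0.3784)  len=2.0984
  (v6,v4,v2) [++-] → (-0.4004, 0.4235, -1.72)–(-0.4004, 1.925, -1.72)  len=1.5015
  (v2,v7,v6) [-++] → (-0.4004, 1.925, -0.3784)–(-0.4004, 1.925, -1.72)  len=1.3416

Chained into 1 loop(s):
  loop 1: 8 segments, perimeter = 14.5800
Total perimeter = 14.580


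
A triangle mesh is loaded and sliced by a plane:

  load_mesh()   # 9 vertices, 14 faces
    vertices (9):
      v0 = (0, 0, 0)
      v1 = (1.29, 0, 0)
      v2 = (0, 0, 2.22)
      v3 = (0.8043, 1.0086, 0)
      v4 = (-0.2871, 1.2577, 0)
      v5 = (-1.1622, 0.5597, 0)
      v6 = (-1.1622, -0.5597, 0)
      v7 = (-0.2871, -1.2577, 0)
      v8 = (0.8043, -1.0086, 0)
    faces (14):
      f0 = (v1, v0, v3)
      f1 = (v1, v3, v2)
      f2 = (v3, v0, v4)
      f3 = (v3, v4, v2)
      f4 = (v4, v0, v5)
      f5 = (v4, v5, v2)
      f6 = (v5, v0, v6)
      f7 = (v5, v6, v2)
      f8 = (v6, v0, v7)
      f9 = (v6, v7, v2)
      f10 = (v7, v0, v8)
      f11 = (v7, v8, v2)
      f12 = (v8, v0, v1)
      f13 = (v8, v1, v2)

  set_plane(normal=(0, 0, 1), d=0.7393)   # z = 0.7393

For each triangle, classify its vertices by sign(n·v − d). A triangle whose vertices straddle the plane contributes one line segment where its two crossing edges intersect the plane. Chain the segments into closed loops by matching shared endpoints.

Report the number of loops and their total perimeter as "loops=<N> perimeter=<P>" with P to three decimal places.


loops=1 perimeter=5.226

Straddling triangles (7 of 14):
  (v1,v3,v2) [--+] → (0.536454, 0.672718, 0.7393)–(0.860407, 0, 0.7393)  len=0.7467
  (v3,v4,v2) [--+] → (-0.191491, 0.838863, 0.7393)–(0.536454, 0.672718, 0.7393)  len=0.7467
  (v4,v5,v2) [--+] → (-0.775166, 0.37331, 0.7393)–(-0.191491, 0.838863, 0.7393)  len=0.7466
  (v5,v6,v2) [--+] → (-0.775166, -0.37331, 0.7393)–(-0.775166, 0.37331, 0.7393)  len=0.7466
  (v6,v7,v2) [--+] → (-0.191491, -0.838863, 0.7393)–(-0.775166, -0.37331, 0.7393)  len=0.7466
  (v7,v8,v2) [--+] → (0.536454, -0.672718, 0.7393)–(-0.191491, -0.838863, 0.7393)  len=0.7467
  (v8,v1,v2) [--+] → (0.860407, 0, 0.7393)–(0.536454, -0.672718, 0.7393)  len=0.7467

Chained into 1 loop(s):
  loop 1: 7 segments, perimeter = 5.2265
Total perimeter = 5.226


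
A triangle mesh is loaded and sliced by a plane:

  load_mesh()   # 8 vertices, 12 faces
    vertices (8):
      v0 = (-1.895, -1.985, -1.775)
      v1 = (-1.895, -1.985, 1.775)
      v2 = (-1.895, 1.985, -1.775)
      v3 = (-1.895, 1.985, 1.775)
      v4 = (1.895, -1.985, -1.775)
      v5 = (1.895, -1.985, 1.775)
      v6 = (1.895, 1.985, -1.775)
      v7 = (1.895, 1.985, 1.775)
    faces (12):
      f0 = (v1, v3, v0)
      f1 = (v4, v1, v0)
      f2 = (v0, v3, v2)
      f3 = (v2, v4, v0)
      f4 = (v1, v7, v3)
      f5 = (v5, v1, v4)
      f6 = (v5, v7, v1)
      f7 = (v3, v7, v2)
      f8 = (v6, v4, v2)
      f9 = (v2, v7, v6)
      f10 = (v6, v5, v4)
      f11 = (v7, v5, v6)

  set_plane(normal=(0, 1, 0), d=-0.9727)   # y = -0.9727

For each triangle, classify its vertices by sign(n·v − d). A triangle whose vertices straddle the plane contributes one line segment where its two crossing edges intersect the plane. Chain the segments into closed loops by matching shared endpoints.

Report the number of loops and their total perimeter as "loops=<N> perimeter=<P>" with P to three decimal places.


Straddling triangles (8 of 12):
  (v1,v3,v0) [-+-] → (-1.895, -0.9727, 1.775)–(-1.895, -0.9727, -0.869795)  len=2.6448
  (v0,v3,v2) [-++] → (-1.895, -0.9727, -0.869795)–(-1.895, -0.9727, -1.775)  len=0.9052
  (v2,v4,v0) [+--] → (0.928598, -0.9727, -1.775)–(-1.895, -0.9727, -1.775)  len=2.8236
  (v1,v7,v3) [-++] → (-0.928598, -0.9727, 1.775)–(-1.895, -0.9727, 1.775)  len=0.9664
  (v5,v7,v1) [-+-] → (1.895, -0.9727, 1.775)–(-0.928598, -0.9727, 1.775)  len=2.8236
  (v6,v4,v2) [+-+] → (1.895, -0.9727, -1.775)–(0.928598, -0.9727, -1.775)  len=0.9664
  (v6,v5,v4) [+--] → (1.895, -0.9727, 0.869795)–(1.895, -0.9727, -1.775)  len=2.6448
  (v7,v5,v6) [+-+] → (1.895, -0.9727, 1.775)–(1.895, -0.9727, 0.869795)  len=0.9052

Chained into 1 loop(s):
  loop 1: 8 segments, perimeter = 14.6800
Total perimeter = 14.680

loops=1 perimeter=14.680


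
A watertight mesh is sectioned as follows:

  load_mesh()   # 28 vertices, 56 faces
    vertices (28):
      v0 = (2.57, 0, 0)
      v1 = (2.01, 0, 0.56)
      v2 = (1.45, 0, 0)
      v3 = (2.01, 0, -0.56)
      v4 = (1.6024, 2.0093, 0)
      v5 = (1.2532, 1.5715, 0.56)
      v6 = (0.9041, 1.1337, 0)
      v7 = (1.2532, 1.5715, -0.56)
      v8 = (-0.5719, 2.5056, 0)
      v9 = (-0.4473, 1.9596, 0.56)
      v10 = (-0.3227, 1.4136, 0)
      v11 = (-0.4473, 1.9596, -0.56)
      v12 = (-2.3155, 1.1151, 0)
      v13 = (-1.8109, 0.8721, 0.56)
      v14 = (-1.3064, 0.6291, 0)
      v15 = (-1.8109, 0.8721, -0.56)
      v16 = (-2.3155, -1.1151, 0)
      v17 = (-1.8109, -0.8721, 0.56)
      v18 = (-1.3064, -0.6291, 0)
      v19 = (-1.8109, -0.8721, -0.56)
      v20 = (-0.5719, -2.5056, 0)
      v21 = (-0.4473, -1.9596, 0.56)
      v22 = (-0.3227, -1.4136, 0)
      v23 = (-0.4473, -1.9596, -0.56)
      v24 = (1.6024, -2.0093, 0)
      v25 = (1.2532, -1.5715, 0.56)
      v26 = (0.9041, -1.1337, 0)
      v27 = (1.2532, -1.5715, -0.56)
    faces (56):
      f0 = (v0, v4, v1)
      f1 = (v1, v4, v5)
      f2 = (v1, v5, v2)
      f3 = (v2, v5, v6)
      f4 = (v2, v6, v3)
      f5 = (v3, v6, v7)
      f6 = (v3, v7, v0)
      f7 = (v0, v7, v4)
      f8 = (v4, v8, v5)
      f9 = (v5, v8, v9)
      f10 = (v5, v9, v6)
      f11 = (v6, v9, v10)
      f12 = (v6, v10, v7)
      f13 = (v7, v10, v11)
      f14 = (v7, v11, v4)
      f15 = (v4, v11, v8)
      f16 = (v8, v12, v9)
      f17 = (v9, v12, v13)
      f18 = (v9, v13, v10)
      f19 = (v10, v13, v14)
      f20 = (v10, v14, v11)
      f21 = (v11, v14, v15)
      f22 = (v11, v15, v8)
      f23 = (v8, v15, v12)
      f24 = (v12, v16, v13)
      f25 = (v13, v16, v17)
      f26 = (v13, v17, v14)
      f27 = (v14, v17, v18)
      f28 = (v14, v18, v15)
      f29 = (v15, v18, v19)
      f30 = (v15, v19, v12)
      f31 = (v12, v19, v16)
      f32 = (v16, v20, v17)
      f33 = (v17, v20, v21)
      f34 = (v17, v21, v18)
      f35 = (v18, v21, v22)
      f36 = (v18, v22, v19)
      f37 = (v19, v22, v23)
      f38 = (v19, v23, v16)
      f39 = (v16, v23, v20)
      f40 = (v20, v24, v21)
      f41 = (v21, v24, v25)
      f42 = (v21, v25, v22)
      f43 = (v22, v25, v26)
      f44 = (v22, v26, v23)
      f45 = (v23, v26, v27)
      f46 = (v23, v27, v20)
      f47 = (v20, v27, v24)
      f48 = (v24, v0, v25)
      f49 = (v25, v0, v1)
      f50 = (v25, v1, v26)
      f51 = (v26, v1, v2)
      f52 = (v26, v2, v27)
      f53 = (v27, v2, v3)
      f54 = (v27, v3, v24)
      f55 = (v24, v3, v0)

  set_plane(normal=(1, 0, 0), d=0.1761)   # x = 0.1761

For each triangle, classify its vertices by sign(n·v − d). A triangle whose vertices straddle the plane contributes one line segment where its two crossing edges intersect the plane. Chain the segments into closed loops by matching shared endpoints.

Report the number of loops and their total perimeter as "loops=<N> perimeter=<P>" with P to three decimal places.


Straddling triangles (16 of 56):
  (v4,v8,v5) [+-+] → (0.1761, 2.33486, 0)–(0.1761, 2.12277, 0.229511)  len=0.3125
  (v5,v8,v9) [+--] → (0.1761, 2.12277, 0.229511)–(0.1761, 1.81732, 0.56)  len=0.4500
  (v5,v9,v6) [+-+] → (0.1761, 1.81732, 0.56)–(0.1761, 1.57861, 0.301672)  len=0.3517
  (v6,v9,v10) [+--] → (0.1761, 1.57861, 0.301672)–(0.1761, 1.2998, 0)  len=0.4108
  (v6,v10,v7) [+-+] → (0.1761, 1.2998, 0)–(0.1761, 1.46358, -0.17725)  len=0.2413
  (v7,v10,v11) [+--] → (0.1761, 1.46358, -0.17725)–(0.1761, 1.81732, -0.56)  len=0.5212
  (v7,v11,v4) [+-+] → (0.1761, 1.81732, -0.56)–(0.1761, 1.97472, -0.38968)  len=0.2319
  (v4,v11,v8) [+--] → (0.1761, 1.97472, -0.38968)–(0.1761, 2.33486, 0)  len=0.5306
  (v20,v24,v21) [-+-] → (0.1761, -2.33486, 0)–(0.1761, -1.97472, 0.38968)  len=0.5306
  (v21,v24,v25) [-++] → (0.1761, -1.97472, 0.38968)–(0.1761, -1.81732, 0.56)  len=0.2319
  (v21,v25,v22) [-+-] → (0.1761, -1.81732, 0.56)–(0.1761, -1.46358, 0.17725)  len=0.5212
  (v22,v25,v26) [-++] → (0.1761, -1.46358, 0.17725)–(0.1761, -1.2998, 0)  len=0.2413
  (v22,v26,v23) [-+-] → (0.1761, -1.2998, 0)–(0.1761, -1.57861, -0.301672)  len=0.4108
  (v23,v26,v27) [-++] → (0.1761, -1.57861, -0.301672)–(0.1761, -1.81732, -0.56)  len=0.3517
  (v23,v27,v20) [-+-] → (0.1761, -1.81732, -0.56)–(0.1761, -2.12277, -0.229511)  len=0.4500
  (v20,v27,v24) [-++] → (0.1761, -2.12277, -0.229511)–(0.1761, -2.33486, 0)  len=0.3125

Chained into 2 loop(s):
  loop 1: 8 segments, perimeter = 3.0501
  loop 2: 8 segments, perimeter = 3.0501
Total perimeter = 6.100

loops=2 perimeter=6.100


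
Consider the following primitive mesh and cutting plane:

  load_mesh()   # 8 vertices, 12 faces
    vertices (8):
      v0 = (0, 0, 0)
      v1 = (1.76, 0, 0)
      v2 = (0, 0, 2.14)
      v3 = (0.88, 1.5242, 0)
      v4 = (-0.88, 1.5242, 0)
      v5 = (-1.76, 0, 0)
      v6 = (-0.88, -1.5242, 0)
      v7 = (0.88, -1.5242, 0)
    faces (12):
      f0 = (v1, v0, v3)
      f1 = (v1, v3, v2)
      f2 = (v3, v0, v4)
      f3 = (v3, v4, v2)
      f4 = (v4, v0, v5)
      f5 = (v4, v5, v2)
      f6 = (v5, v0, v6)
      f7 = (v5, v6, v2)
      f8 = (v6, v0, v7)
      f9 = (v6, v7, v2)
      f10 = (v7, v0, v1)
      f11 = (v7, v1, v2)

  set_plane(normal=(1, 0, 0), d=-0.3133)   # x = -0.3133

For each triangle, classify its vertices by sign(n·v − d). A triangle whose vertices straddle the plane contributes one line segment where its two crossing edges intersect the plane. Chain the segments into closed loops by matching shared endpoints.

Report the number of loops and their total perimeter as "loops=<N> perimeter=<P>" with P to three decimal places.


Straddling triangles (8 of 12):
  (v3,v0,v4) [++-] → (-0.3133, 0.54265, 0)–(-0.3133, 1.5242, 0)  len=0.9816
  (v3,v4,v2) [+-+] → (-0.3133, 1.5242, 0)–(-0.3133, 0.54265, 1.37811)  len=1.6919
  (v4,v0,v5) [-+-] → (-0.3133, 0.54265, 0)–(-0.3133, 0, 0)  len=0.5426
  (v4,v5,v2) [--+] → (-0.3133, 0, 1.75906)–(-0.3133, 0.54265, 1.37811)  len=0.6630
  (v5,v0,v6) [-+-] → (-0.3133, 0, 0)–(-0.3133, -0.54265, 0)  len=0.5426
  (v5,v6,v2) [--+] → (-0.3133, -0.54265, 1.37811)–(-0.3133, 0, 1.75906)  len=0.6630
  (v6,v0,v7) [-++] → (-0.3133, -0.54265, 0)–(-0.3133, -1.5242, 0)  len=0.9816
  (v6,v7,v2) [-++] → (-0.3133, -1.5242, 0)–(-0.3133, -0.54265, 1.37811)  len=1.6919

Chained into 1 loop(s):
  loop 1: 8 segments, perimeter = 7.7583
Total perimeter = 7.758

loops=1 perimeter=7.758


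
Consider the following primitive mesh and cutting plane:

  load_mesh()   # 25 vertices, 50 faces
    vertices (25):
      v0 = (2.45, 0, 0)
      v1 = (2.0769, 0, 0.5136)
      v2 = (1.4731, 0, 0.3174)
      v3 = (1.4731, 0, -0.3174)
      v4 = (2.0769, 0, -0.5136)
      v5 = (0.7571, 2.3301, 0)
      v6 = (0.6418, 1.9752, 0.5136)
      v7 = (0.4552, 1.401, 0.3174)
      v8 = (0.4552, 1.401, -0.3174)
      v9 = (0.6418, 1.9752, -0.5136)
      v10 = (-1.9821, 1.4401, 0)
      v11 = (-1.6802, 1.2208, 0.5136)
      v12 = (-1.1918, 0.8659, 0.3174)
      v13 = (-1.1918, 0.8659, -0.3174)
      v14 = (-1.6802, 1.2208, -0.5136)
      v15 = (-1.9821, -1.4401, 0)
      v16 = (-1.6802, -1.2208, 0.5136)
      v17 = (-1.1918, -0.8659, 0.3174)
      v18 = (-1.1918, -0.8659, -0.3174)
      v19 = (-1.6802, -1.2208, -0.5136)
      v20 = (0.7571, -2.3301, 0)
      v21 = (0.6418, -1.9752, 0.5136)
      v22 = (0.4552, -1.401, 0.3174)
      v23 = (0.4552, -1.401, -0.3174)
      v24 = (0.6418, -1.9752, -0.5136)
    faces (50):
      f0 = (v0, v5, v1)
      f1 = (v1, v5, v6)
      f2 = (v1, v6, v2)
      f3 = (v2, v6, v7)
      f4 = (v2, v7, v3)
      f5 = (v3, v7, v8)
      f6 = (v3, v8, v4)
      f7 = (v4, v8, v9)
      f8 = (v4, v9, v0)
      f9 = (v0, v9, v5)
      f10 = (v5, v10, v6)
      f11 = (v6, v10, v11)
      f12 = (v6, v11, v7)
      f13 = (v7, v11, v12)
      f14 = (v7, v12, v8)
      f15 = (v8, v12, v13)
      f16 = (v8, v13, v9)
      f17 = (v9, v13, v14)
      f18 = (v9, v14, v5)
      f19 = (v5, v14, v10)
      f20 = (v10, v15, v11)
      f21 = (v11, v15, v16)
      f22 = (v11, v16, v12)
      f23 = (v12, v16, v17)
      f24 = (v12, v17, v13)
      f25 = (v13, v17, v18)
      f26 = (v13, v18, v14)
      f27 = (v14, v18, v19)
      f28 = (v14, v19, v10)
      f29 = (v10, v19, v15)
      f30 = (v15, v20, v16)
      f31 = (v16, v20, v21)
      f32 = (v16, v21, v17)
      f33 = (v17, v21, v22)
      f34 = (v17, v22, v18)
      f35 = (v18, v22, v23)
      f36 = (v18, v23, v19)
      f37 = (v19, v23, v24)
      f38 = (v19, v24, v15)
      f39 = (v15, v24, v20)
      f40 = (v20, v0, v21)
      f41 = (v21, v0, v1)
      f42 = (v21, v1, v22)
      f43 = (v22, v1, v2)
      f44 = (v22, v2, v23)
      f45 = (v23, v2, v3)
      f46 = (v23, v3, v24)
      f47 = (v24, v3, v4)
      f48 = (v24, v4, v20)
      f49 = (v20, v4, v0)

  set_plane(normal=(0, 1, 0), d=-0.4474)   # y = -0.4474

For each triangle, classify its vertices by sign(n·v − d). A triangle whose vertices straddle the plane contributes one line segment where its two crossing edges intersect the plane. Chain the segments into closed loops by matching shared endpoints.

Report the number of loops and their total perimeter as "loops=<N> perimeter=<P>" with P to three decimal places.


loops=2 perimeter=6.053

Straddling triangles (20 of 50):
  (v10,v15,v11) [+-+] → (-1.9821, -0.4474, 0)–(-1.86947, -0.4474, 0.191608)  len=0.2223
  (v11,v15,v16) [+--] → (-1.86947, -0.4474, 0.191608)–(-1.6802, -0.4474, 0.5136)  len=0.3735
  (v11,v16,v12) [+-+] → (-1.6802, -0.4474, 0.5136)–(-1.49918, -0.4474, 0.440882)  len=0.1951
  (v12,v16,v17) [+--] → (-1.49918, -0.4474, 0.440882)–(-1.1918, -0.4474, 0.3174)  len=0.3313
  (v12,v17,v13) [+-+] → (-1.1918, -0.4474, 0.3174)–(-1.1918, -0.4474, 0.163997)  len=0.1534
  (v13,v17,v18) [+--] → (-1.1918, -0.4474, 0.163997)–(-1.1918, -0.4474, -0.3174)  len=0.4814
  (v13,v18,v14) [+-+] → (-1.1918, -0.4474, -0.3174)–(-1.28975, -0.4474, -0.356749)  len=0.1056
  (v14,v18,v19) [+--] → (-1.28975, -0.4474, -0.356749)–(-1.6802, -0.4474, -0.5136)  len=0.4208
  (v14,v19,v10) [+-+] → (-1.6802, -0.4474, -0.5136)–(-1.76795, -0.4474, -0.36432)  len=0.1732
  (v10,v19,v15) [+--] → (-1.76795, -0.4474, -0.36432)–(-1.9821, -0.4474, 0)  len=0.4226
  (v20,v0,v21) [-+-] → (2.12495, -0.4474, 0)–(2.04043, -0.4474, 0.116335)  len=0.1438
  (v21,v0,v1) [-++] → (2.04043, -0.4474, 0.116335)–(1.75184, -0.4474, 0.5136)  len=0.4910
  (v21,v1,v22) [-+-] → (1.75184, -0.4474, 0.5136)–(1.55902, -0.4474, 0.450945)  len=0.2027
  (v22,v1,v2) [-++] → (1.55902, -0.4474, 0.450945)–(1.14804, -0.4474, 0.3174)  len=0.4321
  (v22,v2,v23) [-+-] → (1.14804, -0.4474, 0.3174)–(1.14804, -0.4474, 0.114681)  len=0.2027
  (v23,v2,v3) [-++] → (1.14804, -0.4474, 0.114681)–(1.14804, -0.4474, -0.3174)  len=0.4321
  (v23,v3,v24) [-+-] → (1.14804, -0.4474, -0.3174)–(1.2848, -0.4474, -0.361841)  len=0.1438
  (v24,v3,v4) [-++] → (1.2848, -0.4474, -0.361841)–(1.75184, -0.4474, -0.5136)  len=0.4911
  (v24,v4,v20) [-+-] → (1.75184, -0.4474, -0.5136)–(1.82349, -0.4474, -0.414984)  len=0.1219
  (v20,v4,v0) [-++] → (1.82349, -0.4474, -0.414984)–(2.12495, -0.4474, 0)  len=0.5129

Chained into 2 loop(s):
  loop 1: 10 segments, perimeter = 2.8790
  loop 2: 10 segments, perimeter = 3.1742
Total perimeter = 6.053


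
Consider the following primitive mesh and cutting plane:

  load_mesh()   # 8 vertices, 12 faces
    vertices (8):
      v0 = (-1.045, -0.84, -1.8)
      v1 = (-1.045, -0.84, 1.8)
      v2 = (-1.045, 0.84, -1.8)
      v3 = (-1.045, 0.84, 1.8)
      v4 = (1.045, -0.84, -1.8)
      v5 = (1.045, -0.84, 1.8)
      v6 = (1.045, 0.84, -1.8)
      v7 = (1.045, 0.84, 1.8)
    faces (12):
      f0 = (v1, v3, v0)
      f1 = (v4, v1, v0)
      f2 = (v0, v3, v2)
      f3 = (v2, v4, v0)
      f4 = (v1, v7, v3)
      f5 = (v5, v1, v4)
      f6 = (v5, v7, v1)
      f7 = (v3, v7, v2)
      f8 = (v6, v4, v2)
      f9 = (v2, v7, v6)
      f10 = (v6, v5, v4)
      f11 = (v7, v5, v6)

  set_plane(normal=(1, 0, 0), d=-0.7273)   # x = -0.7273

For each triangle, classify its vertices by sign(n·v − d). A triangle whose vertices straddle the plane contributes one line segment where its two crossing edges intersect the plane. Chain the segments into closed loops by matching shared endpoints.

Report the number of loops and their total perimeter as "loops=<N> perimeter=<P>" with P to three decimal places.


loops=1 perimeter=10.560

Straddling triangles (8 of 12):
  (v4,v1,v0) [+--] → (-0.7273, -0.84, 1.25277)–(-0.7273, -0.84, -1.8)  len=3.0528
  (v2,v4,v0) [-+-] → (-0.7273, 0.584624, -1.8)–(-0.7273, -0.84, -1.8)  len=1.4246
  (v1,v7,v3) [-+-] → (-0.7273, -0.584624, 1.8)–(-0.7273, 0.84, 1.8)  len=1.4246
  (v5,v1,v4) [+-+] → (-0.7273, -0.84, 1.8)–(-0.7273, -0.84, 1.25277)  len=0.5472
  (v5,v7,v1) [++-] → (-0.7273, -0.584624, 1.8)–(-0.7273, -0.84, 1.8)  len=0.2554
  (v3,v7,v2) [-+-] → (-0.7273, 0.84, 1.8)–(-0.7273, 0.84, -1.25277)  len=3.0528
  (v6,v4,v2) [++-] → (-0.7273, 0.584624, -1.8)–(-0.7273, 0.84, -1.8)  len=0.2554
  (v2,v7,v6) [-++] → (-0.7273, 0.84, -1.25277)–(-0.7273, 0.84, -1.8)  len=0.5472

Chained into 1 loop(s):
  loop 1: 8 segments, perimeter = 10.5600
Total perimeter = 10.560


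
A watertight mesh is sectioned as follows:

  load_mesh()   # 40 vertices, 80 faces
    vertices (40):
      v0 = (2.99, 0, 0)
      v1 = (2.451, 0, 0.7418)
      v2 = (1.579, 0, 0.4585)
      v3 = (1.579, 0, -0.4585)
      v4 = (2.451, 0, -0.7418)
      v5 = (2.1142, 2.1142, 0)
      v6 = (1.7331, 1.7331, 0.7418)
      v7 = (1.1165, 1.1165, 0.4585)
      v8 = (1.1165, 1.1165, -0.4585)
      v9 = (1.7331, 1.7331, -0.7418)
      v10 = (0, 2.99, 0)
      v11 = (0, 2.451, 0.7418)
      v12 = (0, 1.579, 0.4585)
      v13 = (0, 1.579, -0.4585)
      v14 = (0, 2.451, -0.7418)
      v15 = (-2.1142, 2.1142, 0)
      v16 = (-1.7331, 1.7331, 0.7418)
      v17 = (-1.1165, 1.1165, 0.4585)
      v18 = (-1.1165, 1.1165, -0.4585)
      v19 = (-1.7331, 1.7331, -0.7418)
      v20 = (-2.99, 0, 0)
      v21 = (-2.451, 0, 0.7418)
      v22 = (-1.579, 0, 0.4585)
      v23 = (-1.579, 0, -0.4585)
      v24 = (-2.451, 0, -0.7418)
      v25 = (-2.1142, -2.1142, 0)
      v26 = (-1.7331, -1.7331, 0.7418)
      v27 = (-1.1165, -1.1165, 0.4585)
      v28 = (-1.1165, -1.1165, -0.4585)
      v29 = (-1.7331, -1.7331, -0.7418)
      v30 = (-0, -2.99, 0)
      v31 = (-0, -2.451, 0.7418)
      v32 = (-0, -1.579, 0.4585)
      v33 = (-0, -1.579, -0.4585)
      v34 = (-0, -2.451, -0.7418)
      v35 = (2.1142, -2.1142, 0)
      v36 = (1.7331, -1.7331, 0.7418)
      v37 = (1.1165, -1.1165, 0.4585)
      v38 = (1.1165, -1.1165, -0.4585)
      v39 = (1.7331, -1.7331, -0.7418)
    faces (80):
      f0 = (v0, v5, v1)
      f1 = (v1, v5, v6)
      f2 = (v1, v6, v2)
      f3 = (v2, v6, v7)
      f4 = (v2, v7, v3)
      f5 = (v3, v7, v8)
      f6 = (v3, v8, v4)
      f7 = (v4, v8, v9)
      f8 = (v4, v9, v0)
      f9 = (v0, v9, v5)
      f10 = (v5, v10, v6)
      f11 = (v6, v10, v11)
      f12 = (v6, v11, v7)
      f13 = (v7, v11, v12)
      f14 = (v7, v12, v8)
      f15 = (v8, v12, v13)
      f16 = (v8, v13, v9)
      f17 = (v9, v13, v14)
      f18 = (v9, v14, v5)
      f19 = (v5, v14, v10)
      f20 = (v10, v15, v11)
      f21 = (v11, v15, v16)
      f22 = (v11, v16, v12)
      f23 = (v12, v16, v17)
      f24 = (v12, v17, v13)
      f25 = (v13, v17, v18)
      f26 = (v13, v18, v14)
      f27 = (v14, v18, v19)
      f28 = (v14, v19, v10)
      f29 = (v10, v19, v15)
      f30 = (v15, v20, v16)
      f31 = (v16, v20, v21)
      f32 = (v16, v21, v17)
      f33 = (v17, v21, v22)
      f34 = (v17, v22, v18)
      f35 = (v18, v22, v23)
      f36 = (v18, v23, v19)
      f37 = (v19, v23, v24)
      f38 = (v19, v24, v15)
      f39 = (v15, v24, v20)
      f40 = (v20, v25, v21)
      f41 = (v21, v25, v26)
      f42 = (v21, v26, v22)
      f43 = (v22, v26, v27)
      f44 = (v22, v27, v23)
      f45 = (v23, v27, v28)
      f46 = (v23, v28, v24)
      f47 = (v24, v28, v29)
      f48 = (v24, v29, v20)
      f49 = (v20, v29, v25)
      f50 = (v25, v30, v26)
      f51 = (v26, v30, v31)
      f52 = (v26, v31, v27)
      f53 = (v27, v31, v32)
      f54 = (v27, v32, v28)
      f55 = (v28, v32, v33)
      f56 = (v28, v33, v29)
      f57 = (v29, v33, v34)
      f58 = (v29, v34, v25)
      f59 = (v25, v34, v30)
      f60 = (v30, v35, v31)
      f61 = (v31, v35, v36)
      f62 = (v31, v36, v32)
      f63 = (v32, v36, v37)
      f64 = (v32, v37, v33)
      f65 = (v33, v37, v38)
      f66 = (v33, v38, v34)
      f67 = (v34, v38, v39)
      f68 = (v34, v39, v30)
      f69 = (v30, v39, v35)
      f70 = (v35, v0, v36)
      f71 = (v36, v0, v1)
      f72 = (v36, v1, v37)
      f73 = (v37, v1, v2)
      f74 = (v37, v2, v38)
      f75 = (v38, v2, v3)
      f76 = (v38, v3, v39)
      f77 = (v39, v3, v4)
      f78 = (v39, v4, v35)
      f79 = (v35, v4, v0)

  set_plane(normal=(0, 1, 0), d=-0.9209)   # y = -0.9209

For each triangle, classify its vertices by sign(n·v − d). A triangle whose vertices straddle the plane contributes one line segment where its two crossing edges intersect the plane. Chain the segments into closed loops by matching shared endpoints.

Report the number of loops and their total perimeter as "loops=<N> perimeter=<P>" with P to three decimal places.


loops=2 perimeter=9.169

Straddling triangles (20 of 80):
  (v20,v25,v21) [+-+] → (-2.60852, -0.9209, 0)–(-2.3043, -0.9209, 0.418688)  len=0.5175
  (v21,v25,v26) [+--] → (-2.3043, -0.9209, 0.418688)–(-2.06954, -0.9209, 0.7418)  len=0.3994
  (v21,v26,v22) [+-+] → (-2.06954, -0.9209, 0.7418)–(-1.66088, -0.9209, 0.609034)  len=0.4297
  (v22,v26,v27) [+--] → (-1.66088, -0.9209, 0.609034)–(-1.19753, -0.9209, 0.4585)  len=0.4872
  (v22,v27,v23) [+-+] → (-1.19753, -0.9209, 0.4585)–(-1.19753, -0.9209, 0.29785)  len=0.1606
  (v23,v27,v28) [+--] → (-1.19753, -0.9209, 0.29785)–(-1.19753, -0.9209, -0.4585)  len=0.7564
  (v23,v28,v24) [+-+] → (-1.19753, -0.9209, -0.4585)–(-1.35029, -0.9209, -0.508131)  len=0.1606
  (v24,v28,v29) [+--] → (-1.35029, -0.9209, -0.508131)–(-2.06954, -0.9209, -0.7418)  len=0.7563
  (v24,v29,v20) [+-+] → (-2.06954, -0.9209, -0.7418)–(-2.32213, -0.9209, -0.394163)  len=0.4297
  (v20,v29,v25) [+--] → (-2.32213, -0.9209, -0.394163)–(-2.60852, -0.9209, 0)  len=0.4872
  (v35,v0,v36) [-+-] → (2.60852, -0.9209, 0)–(2.32213, -0.9209, 0.394163)  len=0.4872
  (v36,v0,v1) [-++] → (2.32213, -0.9209, 0.394163)–(2.06954, -0.9209, 0.7418)  len=0.4297
  (v36,v1,v37) [-+-] → (2.06954, -0.9209, 0.7418)–(1.35029, -0.9209, 0.508131)  len=0.7563
  (v37,v1,v2) [-++] → (1.35029, -0.9209, 0.508131)–(1.19753, -0.9209, 0.4585)  len=0.1606
  (v37,v2,v38) [-+-] → (1.19753, -0.9209, 0.4585)–(1.19753, -0.9209, -0.29785)  len=0.7564
  (v38,v2,v3) [-++] → (1.19753, -0.9209, -0.29785)–(1.19753, -0.9209, -0.4585)  len=0.1606
  (v38,v3,v39) [-+-] → (1.19753, -0.9209, -0.4585)–(1.66088, -0.9209, -0.609034)  len=0.4872
  (v39,v3,v4) [-++] → (1.66088, -0.9209, -0.609034)–(2.06954, -0.9209, -0.7418)  len=0.4297
  (v39,v4,v35) [-+-] → (2.06954, -0.9209, -0.7418)–(2.3043, -0.9209, -0.418688)  len=0.3994
  (v35,v4,v0) [-++] → (2.3043, -0.9209, -0.418688)–(2.60852, -0.9209, 0)  len=0.5175

Chained into 2 loop(s):
  loop 1: 10 segments, perimeter = 4.5846
  loop 2: 10 segments, perimeter = 4.5846
Total perimeter = 9.169


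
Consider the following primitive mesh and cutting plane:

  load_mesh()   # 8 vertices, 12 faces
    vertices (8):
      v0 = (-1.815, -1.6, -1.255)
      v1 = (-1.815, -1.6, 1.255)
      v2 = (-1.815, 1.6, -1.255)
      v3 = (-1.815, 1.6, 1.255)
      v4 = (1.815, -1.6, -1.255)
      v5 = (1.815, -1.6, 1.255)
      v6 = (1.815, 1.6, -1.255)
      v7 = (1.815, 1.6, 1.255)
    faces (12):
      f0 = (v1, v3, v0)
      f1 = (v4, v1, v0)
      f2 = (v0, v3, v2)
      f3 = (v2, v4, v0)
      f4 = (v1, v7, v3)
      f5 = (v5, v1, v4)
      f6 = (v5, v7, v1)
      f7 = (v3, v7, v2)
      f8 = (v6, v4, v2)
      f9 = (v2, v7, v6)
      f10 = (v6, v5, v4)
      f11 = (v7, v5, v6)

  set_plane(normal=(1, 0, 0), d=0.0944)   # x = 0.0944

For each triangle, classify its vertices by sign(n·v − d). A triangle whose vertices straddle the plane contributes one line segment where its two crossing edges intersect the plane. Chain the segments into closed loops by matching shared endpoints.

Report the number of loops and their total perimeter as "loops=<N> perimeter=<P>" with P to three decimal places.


loops=1 perimeter=11.420

Straddling triangles (8 of 12):
  (v4,v1,v0) [+--] → (0.0944, -1.6, -0.0652738)–(0.0944, -1.6, -1.255)  len=1.1897
  (v2,v4,v0) [-+-] → (0.0944, -0.0832176, -1.255)–(0.0944, -1.6, -1.255)  len=1.5168
  (v1,v7,v3) [-+-] → (0.0944, 0.0832176, 1.255)–(0.0944, 1.6, 1.255)  len=1.5168
  (v5,v1,v4) [+-+] → (0.0944, -1.6, 1.255)–(0.0944, -1.6, -0.0652738)  len=1.3203
  (v5,v7,v1) [++-] → (0.0944, 0.0832176, 1.255)–(0.0944, -1.6, 1.255)  len=1.6832
  (v3,v7,v2) [-+-] → (0.0944, 1.6, 1.255)–(0.0944, 1.6, 0.0652738)  len=1.1897
  (v6,v4,v2) [++-] → (0.0944, -0.0832176, -1.255)–(0.0944, 1.6, -1.255)  len=1.6832
  (v2,v7,v6) [-++] → (0.0944, 1.6, 0.0652738)–(0.0944, 1.6, -1.255)  len=1.3203

Chained into 1 loop(s):
  loop 1: 8 segments, perimeter = 11.4200
Total perimeter = 11.420
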